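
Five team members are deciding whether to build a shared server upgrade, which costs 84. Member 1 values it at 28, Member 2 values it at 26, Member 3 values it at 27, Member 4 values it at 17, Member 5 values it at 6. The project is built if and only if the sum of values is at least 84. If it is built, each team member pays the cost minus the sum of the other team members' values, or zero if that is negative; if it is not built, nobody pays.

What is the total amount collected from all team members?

21

Total value 104 ≥ cost 84, so it is built.
Member 1: others sum to 76; max(0, 84 - 76) = 8.
Member 2: others sum to 78; max(0, 84 - 78) = 6.
Member 3: others sum to 77; max(0, 84 - 77) = 7.
Member 4: others sum to 87; max(0, 84 - 87) = 0.
Member 5: others sum to 98; max(0, 84 - 98) = 0.
Total collected = 8 + 6 + 7 + 0 + 0 = 21.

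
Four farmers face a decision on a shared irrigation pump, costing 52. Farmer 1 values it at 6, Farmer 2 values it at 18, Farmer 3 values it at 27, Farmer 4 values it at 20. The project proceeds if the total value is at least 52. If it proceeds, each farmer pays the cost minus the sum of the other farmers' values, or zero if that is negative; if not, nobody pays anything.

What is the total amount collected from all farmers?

Total value 71 ≥ cost 52, so it is built.
Farmer 1: others sum to 65; max(0, 52 - 65) = 0.
Farmer 2: others sum to 53; max(0, 52 - 53) = 0.
Farmer 3: others sum to 44; max(0, 52 - 44) = 8.
Farmer 4: others sum to 51; max(0, 52 - 51) = 1.
Total collected = 0 + 0 + 8 + 1 = 9.

9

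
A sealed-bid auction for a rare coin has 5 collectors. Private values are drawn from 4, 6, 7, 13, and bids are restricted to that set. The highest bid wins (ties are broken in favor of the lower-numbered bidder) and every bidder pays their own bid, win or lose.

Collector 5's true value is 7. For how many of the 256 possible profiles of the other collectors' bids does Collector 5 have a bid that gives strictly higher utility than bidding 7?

Others bid (4, 4, 4, 4): truth gives 0; bid 6 gives 1 > 0. Violating.
Others bid (4, 4, 4, 7): truth gives -7; bid 4 gives -4 > -7. Violating.
Others bid (4, 4, 4, 13): truth gives -7; bid 4 gives -4 > -7. Violating.
Others bid (4, 4, 6, 7): truth gives -7; bid 4 gives -4 > -7. Violating.
Others bid (4, 4, 4, 6): truth gives 0; no alternative beats it.
Others bid (4, 4, 6, 4): truth gives 0; no alternative beats it.
(Checking all 256 profiles: 241 have a profitable deviation, 15 do not.)

241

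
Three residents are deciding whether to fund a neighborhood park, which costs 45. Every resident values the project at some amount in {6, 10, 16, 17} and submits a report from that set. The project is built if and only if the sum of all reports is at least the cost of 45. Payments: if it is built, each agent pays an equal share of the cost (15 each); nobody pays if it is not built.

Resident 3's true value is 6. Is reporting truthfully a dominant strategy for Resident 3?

Yes

Check each profile of the others' reports and compare truth against every alternative report.
Others report (6, 6): truth gives 0, best alternative gives 0.
Others report (6, 10): truth gives 0, best alternative gives 0.
Others report (6, 16): truth gives 0, best alternative gives 0.
Others report (6, 17): truth gives 0, best alternative gives 0.
Others report (10, 6): truth gives 0, best alternative gives 0.
Others report (10, 10): truth gives 0, best alternative gives 0.
(Remaining 10 profiles checked similarly; truth is weakly best in each.)
In every case the truthful report is at least as good as any alternative, so it is a dominant strategy.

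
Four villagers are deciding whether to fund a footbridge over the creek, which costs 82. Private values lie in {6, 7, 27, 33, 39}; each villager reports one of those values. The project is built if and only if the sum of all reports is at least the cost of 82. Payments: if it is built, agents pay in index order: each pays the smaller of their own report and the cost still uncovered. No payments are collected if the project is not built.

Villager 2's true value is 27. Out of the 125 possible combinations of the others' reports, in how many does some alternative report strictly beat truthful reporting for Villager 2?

Others report (6, 33, 39): truth gives 0; report 6 gives 21 > 0. Violating.
Others report (6, 39, 33): truth gives 0; report 6 gives 21 > 0. Violating.
Others report (6, 39, 39): truth gives 0; report 6 gives 21 > 0. Violating.
Others report (7, 33, 39): truth gives 0; report 6 gives 21 > 0. Violating.
Others report (6, 6, 6): truth gives 0; no alternative beats it.
Others report (6, 6, 7): truth gives 0; no alternative beats it.
(Checking all 125 profiles: 45 have a profitable deviation, 80 do not.)

45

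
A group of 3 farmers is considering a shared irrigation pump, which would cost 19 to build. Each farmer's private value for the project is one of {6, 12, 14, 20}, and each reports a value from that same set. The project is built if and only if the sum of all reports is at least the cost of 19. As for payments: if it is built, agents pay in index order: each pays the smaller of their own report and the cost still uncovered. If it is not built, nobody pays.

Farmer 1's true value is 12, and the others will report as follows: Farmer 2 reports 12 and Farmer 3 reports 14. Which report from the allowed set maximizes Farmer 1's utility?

6

Report 6: project built, pays 6, utility 12 - 6 = 6.
Report 12: project built, pays 12, utility 12 - 12 = 0.
Report 14: project built, pays 14, utility 12 - 14 = -2.
Report 20: project built, pays 19, utility 12 - 19 = -7.
The best choice is 6 with utility 6.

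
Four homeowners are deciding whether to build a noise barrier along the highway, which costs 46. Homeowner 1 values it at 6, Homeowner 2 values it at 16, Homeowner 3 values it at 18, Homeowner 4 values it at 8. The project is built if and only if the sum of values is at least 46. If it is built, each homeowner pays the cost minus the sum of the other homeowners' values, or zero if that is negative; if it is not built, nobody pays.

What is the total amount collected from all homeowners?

40

Total value 48 ≥ cost 46, so it is built.
Homeowner 1: others sum to 42; max(0, 46 - 42) = 4.
Homeowner 2: others sum to 32; max(0, 46 - 32) = 14.
Homeowner 3: others sum to 30; max(0, 46 - 30) = 16.
Homeowner 4: others sum to 40; max(0, 46 - 40) = 6.
Total collected = 4 + 14 + 16 + 6 = 40.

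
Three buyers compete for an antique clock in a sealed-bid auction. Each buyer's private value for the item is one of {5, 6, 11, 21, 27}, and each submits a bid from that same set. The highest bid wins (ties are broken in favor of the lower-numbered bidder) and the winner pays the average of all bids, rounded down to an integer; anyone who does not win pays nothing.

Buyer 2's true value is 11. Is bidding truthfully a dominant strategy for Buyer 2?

Consider the case where Buyer 1 bids 5 and Buyer 3 bids 5.
Truthful bid 11: wins, pays 7, utility 11 - 7 = 4.
Bid 6 instead: wins, pays 5, utility 11 - 5 = 6.
Since 6 > 4, bidding 6 is strictly better here, so truthful bidding is not dominant.

No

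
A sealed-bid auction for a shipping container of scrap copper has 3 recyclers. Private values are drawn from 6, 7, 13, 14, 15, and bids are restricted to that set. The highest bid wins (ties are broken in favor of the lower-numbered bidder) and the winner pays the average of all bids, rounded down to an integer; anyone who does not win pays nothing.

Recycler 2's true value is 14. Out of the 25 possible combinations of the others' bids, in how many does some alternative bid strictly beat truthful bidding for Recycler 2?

Others bid (6, 6): truth gives 6; bid 7 gives 8 > 6. Violating.
Others bid (6, 7): truth gives 5; bid 7 gives 8 > 5. Violating.
Others bid (6, 13): truth gives 3; bid 13 gives 4 > 3. Violating.
Others bid (6, 15): truth gives 0; bid 15 gives 2 > 0. Violating.
Others bid (6, 14): truth gives 3; no alternative beats it.
Others bid (7, 7): truth gives 5; no alternative beats it.
(Checking all 25 profiles: 8 have a profitable deviation, 17 do not.)

8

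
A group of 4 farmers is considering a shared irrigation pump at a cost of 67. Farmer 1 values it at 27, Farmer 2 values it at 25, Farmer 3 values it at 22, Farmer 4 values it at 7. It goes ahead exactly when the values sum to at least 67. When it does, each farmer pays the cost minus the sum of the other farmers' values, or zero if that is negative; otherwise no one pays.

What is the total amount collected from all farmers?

Total value 81 ≥ cost 67, so it is built.
Farmer 1: others sum to 54; max(0, 67 - 54) = 13.
Farmer 2: others sum to 56; max(0, 67 - 56) = 11.
Farmer 3: others sum to 59; max(0, 67 - 59) = 8.
Farmer 4: others sum to 74; max(0, 67 - 74) = 0.
Total collected = 13 + 11 + 8 + 0 = 32.

32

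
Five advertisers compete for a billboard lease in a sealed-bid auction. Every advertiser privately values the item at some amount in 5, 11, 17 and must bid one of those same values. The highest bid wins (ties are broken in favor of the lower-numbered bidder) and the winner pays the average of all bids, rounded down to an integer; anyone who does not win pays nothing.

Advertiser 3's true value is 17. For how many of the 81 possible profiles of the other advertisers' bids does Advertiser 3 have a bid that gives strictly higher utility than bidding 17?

4

Others bid (5, 5, 5, 5): truth gives 10; bid 11 gives 11 > 10. Violating.
Others bid (5, 5, 5, 11): truth gives 9; bid 11 gives 10 > 9. Violating.
Others bid (5, 5, 11, 5): truth gives 9; bid 11 gives 10 > 9. Violating.
Others bid (5, 5, 11, 11): truth gives 8; bid 11 gives 9 > 8. Violating.
Others bid (5, 5, 5, 17): truth gives 8; no alternative beats it.
Others bid (5, 5, 11, 17): truth gives 6; no alternative beats it.
(Checking all 81 profiles: 4 have a profitable deviation, 77 do not.)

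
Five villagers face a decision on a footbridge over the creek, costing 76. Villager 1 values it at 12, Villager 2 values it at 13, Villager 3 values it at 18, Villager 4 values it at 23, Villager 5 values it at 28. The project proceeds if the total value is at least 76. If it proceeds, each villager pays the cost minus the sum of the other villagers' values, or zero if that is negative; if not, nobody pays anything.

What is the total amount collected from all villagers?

15

Total value 94 ≥ cost 76, so it is built.
Villager 1: others sum to 82; max(0, 76 - 82) = 0.
Villager 2: others sum to 81; max(0, 76 - 81) = 0.
Villager 3: others sum to 76; max(0, 76 - 76) = 0.
Villager 4: others sum to 71; max(0, 76 - 71) = 5.
Villager 5: others sum to 66; max(0, 76 - 66) = 10.
Total collected = 0 + 0 + 0 + 5 + 10 = 15.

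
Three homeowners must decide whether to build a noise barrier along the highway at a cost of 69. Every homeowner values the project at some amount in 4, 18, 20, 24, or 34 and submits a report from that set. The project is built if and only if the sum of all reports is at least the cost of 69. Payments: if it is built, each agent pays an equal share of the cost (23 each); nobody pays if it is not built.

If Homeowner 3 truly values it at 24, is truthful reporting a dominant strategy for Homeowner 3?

Consider the case where Homeowner 1 reports 4 and Homeowner 2 reports 34.
Truthful report 24: project not built, utility 0.
Report 34 instead: project built, pays 23, utility 24 - 23 = 1.
Since 1 > 0, reporting 34 is strictly better here, so truthful reporting is not dominant.

No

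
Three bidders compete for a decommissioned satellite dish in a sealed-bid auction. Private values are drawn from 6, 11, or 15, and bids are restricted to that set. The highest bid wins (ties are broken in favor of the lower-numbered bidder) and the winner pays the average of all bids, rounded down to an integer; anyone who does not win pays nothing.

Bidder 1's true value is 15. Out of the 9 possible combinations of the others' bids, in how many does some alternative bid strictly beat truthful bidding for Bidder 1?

Others bid (6, 6): truth gives 6; bid 6 gives 9 > 6. Violating.
Others bid (6, 11): truth gives 5; bid 11 gives 6 > 5. Violating.
Others bid (11, 6): truth gives 5; bid 11 gives 6 > 5. Violating.
Others bid (11, 11): truth gives 3; bid 11 gives 4 > 3. Violating.
Others bid (6, 15): truth gives 3; no alternative beats it.
Others bid (11, 15): truth gives 2; no alternative beats it.
(Checking all 9 profiles: 4 have a profitable deviation, 5 do not.)

4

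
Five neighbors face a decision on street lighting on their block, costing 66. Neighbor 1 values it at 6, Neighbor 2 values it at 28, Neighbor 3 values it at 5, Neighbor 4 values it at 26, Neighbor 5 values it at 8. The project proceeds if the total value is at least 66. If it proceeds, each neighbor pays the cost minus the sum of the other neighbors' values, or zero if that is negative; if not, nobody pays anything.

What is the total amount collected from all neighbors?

Total value 73 ≥ cost 66, so it is built.
Neighbor 1: others sum to 67; max(0, 66 - 67) = 0.
Neighbor 2: others sum to 45; max(0, 66 - 45) = 21.
Neighbor 3: others sum to 68; max(0, 66 - 68) = 0.
Neighbor 4: others sum to 47; max(0, 66 - 47) = 19.
Neighbor 5: others sum to 65; max(0, 66 - 65) = 1.
Total collected = 0 + 21 + 0 + 19 + 1 = 41.

41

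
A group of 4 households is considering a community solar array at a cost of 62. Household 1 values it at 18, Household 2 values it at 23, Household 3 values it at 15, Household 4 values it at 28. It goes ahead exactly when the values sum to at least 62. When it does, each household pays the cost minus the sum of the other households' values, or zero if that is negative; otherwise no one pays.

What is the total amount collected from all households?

Total value 84 ≥ cost 62, so it is built.
Household 1: others sum to 66; max(0, 62 - 66) = 0.
Household 2: others sum to 61; max(0, 62 - 61) = 1.
Household 3: others sum to 69; max(0, 62 - 69) = 0.
Household 4: others sum to 56; max(0, 62 - 56) = 6.
Total collected = 0 + 1 + 0 + 6 = 7.

7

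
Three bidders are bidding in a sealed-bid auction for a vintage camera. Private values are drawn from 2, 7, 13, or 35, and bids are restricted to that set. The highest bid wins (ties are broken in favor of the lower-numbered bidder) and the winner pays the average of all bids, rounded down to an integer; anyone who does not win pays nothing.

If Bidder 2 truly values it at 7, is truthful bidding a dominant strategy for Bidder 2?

Yes

Check each profile of the others' bids and compare truth against every alternative bid.
Others bid (2, 2): truth gives 4, best alternative gives 2.
Others bid (2, 7): truth gives 2, best alternative gives 0.
Others bid (2, 13): truth gives 0, best alternative gives 0.
Others bid (2, 35): truth gives 0, best alternative gives 0.
Others bid (7, 2): truth gives 0, best alternative gives 0.
Others bid (7, 7): truth gives 0, best alternative gives 0.
(Remaining 10 profiles checked similarly; truth is weakly best in each.)
In every case the truthful bid is at least as good as any alternative, so it is a dominant strategy.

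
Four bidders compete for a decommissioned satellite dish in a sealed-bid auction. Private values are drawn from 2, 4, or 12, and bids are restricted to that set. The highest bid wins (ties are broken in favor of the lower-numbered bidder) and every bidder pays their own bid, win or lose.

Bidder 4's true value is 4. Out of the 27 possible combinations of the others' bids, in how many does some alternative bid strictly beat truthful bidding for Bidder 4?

26

Others bid (2, 2, 4): truth gives -4; bid 2 gives -2 > -4. Violating.
Others bid (2, 2, 12): truth gives -4; bid 2 gives -2 > -4. Violating.
Others bid (2, 4, 2): truth gives -4; bid 2 gives -2 > -4. Violating.
Others bid (2, 4, 4): truth gives -4; bid 2 gives -2 > -4. Violating.
Others bid (2, 2, 2): truth gives 0; no alternative beats it.
(Checking all 27 profiles: 26 have a profitable deviation, 1 does not.)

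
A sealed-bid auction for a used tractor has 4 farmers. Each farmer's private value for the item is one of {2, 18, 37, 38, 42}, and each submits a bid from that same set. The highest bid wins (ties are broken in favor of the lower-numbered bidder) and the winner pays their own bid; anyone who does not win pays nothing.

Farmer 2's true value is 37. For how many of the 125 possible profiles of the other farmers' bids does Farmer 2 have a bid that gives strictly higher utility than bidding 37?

4

Others bid (2, 2, 2): truth gives 0; bid 18 gives 19 > 0. Violating.
Others bid (2, 2, 18): truth gives 0; bid 18 gives 19 > 0. Violating.
Others bid (2, 18, 2): truth gives 0; bid 18 gives 19 > 0. Violating.
Others bid (2, 18, 18): truth gives 0; bid 18 gives 19 > 0. Violating.
Others bid (2, 2, 37): truth gives 0; no alternative beats it.
Others bid (2, 2, 38): truth gives 0; no alternative beats it.
(Checking all 125 profiles: 4 have a profitable deviation, 121 do not.)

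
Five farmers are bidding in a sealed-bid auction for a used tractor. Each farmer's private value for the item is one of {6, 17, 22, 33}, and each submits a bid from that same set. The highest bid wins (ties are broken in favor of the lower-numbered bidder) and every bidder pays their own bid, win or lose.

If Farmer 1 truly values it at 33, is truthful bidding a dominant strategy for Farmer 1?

No

Consider the case where Farmer 2 bids 6, Farmer 3 bids 6, Farmer 4 bids 6 and Farmer 5 bids 6.
Truthful bid 33: wins, pays 33, utility 33 - 33 = 0.
Bid 6 instead: wins, pays 6, utility 33 - 6 = 27.
Since 27 > 0, bidding 6 is strictly better here, so truthful bidding is not dominant.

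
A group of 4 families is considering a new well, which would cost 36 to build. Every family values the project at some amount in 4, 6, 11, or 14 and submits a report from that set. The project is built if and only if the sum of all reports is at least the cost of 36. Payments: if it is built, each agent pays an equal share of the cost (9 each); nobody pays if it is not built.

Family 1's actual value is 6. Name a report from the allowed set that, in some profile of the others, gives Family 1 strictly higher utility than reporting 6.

4

Suppose Family 2 reports 6, Family 3 reports 11 and Family 4 reports 14.
Report 6: project built, pays 9, utility 6 - 9 = -3.
Report 4: project not built, utility 0.
So reporting 4 beats truth here (0 > -3).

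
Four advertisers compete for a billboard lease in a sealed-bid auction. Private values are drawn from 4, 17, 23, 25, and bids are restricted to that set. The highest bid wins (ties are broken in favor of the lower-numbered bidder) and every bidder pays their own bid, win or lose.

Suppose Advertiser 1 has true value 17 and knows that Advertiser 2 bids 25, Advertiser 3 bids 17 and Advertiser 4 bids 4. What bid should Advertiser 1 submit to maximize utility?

Bid 4: loses but pays 4, utility -4.
Bid 17: loses but pays 17, utility -17.
Bid 23: loses but pays 23, utility -23.
Bid 25: wins, pays 25, utility 17 - 25 = -8.
The best choice is 4 with utility -4.

4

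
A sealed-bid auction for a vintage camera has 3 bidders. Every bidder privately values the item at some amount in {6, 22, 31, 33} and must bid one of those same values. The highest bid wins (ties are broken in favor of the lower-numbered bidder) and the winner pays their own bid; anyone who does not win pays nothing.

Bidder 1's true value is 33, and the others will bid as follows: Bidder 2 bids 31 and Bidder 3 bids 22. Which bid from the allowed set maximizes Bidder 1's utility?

Bid 6: loses, pays 0, utility 0.
Bid 22: loses, pays 0, utility 0.
Bid 31: wins, pays 31, utility 33 - 31 = 2.
Bid 33: wins, pays 33, utility 33 - 33 = 0.
The best choice is 31 with utility 2.

31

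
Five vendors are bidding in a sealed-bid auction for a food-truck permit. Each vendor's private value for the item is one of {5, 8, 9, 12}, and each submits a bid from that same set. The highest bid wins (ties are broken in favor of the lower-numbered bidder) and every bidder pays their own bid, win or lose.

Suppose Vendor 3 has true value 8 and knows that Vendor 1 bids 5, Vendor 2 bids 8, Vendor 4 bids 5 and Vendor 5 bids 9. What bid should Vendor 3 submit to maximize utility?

Bid 5: loses but pays 5, utility -5.
Bid 8: loses but pays 8, utility -8.
Bid 9: wins, pays 9, utility 8 - 9 = -1.
Bid 12: wins, pays 12, utility 8 - 12 = -4.
The best choice is 9 with utility -1.

9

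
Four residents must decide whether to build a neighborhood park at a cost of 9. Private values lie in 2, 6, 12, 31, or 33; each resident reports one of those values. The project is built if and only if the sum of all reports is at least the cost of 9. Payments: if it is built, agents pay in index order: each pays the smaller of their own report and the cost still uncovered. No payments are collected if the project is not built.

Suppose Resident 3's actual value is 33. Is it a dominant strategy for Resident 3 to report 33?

No

Consider the case where Resident 1 reports 2, Resident 2 reports 2 and Resident 4 reports 6.
Truthful report 33: project built, pays 5, utility 33 - 5 = 28.
Report 2 instead: project built, pays 2, utility 33 - 2 = 31.
Since 31 > 28, reporting 2 is strictly better here, so truthful reporting is not dominant.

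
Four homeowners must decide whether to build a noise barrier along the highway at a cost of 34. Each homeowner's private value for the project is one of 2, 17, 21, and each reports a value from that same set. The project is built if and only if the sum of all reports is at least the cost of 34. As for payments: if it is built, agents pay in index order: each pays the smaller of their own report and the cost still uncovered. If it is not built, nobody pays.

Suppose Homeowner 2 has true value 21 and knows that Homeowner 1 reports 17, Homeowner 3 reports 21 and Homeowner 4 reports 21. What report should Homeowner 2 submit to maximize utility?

2

Report 2: project built, pays 2, utility 21 - 2 = 19.
Report 17: project built, pays 17, utility 21 - 17 = 4.
Report 21: project built, pays 17, utility 21 - 17 = 4.
The best choice is 2 with utility 19.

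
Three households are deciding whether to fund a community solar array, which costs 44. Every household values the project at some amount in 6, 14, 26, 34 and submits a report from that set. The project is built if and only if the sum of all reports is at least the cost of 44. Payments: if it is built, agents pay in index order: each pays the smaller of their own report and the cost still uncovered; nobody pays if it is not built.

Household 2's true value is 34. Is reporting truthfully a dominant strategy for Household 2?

Consider the case where Household 1 reports 6 and Household 3 reports 14.
Truthful report 34: project built, pays 34, utility 34 - 34 = 0.
Report 26 instead: project built, pays 26, utility 34 - 26 = 8.
Since 8 > 0, reporting 26 is strictly better here, so truthful reporting is not dominant.

No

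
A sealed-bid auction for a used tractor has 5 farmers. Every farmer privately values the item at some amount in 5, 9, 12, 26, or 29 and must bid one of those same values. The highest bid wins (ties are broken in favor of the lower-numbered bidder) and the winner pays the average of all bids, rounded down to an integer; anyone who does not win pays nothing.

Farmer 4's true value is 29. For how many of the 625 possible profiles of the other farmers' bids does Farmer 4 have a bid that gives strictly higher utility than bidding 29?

Others bid (5, 5, 5, 5): truth gives 20; bid 9 gives 24 > 20. Violating.
Others bid (5, 5, 5, 9): truth gives 19; bid 9 gives 23 > 19. Violating.
Others bid (5, 5, 5, 12): truth gives 18; bid 12 gives 22 > 18. Violating.
Others bid (5, 5, 5, 26): truth gives 15; bid 26 gives 16 > 15. Violating.
Others bid (5, 5, 5, 29): truth gives 15; no alternative beats it.
Others bid (5, 5, 9, 26): truth gives 15; no alternative beats it.
(Checking all 625 profiles: 74 have a profitable deviation, 551 do not.)

74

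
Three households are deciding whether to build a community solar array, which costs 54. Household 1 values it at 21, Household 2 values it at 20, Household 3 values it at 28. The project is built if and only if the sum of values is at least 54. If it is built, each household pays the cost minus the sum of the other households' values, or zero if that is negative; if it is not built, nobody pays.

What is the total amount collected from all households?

24

Total value 69 ≥ cost 54, so it is built.
Household 1: others sum to 48; max(0, 54 - 48) = 6.
Household 2: others sum to 49; max(0, 54 - 49) = 5.
Household 3: others sum to 41; max(0, 54 - 41) = 13.
Total collected = 6 + 5 + 13 = 24.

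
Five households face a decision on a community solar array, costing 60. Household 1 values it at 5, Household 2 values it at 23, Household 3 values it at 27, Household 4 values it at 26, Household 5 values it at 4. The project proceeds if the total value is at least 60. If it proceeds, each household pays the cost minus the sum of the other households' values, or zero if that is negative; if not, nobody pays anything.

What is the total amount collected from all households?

Total value 85 ≥ cost 60, so it is built.
Household 1: others sum to 80; max(0, 60 - 80) = 0.
Household 2: others sum to 62; max(0, 60 - 62) = 0.
Household 3: others sum to 58; max(0, 60 - 58) = 2.
Household 4: others sum to 59; max(0, 60 - 59) = 1.
Household 5: others sum to 81; max(0, 60 - 81) = 0.
Total collected = 0 + 0 + 2 + 1 + 0 = 3.

3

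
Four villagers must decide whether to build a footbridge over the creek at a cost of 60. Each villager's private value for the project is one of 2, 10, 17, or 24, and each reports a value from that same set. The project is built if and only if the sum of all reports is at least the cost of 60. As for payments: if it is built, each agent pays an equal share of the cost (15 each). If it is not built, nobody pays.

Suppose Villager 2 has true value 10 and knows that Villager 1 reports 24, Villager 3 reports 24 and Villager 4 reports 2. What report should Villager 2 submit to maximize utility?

Report 2: project not built, utility 0.
Report 10: project built, pays 15, utility 10 - 15 = -5.
Report 17: project built, pays 15, utility 10 - 15 = -5.
Report 24: project built, pays 15, utility 10 - 15 = -5.
The best choice is 2 with utility 0.

2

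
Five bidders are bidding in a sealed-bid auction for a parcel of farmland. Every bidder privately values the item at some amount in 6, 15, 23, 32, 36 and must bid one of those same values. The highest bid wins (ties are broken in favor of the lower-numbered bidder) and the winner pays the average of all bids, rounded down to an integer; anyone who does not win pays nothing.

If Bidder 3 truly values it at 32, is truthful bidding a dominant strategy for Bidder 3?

Consider the case where Bidder 1 bids 6, Bidder 2 bids 6, Bidder 4 bids 6 and Bidder 5 bids 6.
Truthful bid 32: wins, pays 11, utility 32 - 11 = 21.
Bid 15 instead: wins, pays 7, utility 32 - 7 = 25.
Since 25 > 21, bidding 15 is strictly better here, so truthful bidding is not dominant.

No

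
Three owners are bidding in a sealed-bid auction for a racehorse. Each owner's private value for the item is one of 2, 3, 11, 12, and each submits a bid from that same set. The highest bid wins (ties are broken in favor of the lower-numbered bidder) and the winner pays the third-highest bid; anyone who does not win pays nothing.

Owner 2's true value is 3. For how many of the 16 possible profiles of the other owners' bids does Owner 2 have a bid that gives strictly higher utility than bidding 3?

4

Others bid (2, 11): truth gives 0; bid 11 gives 1 > 0. Violating.
Others bid (2, 12): truth gives 0; bid 12 gives 1 > 0. Violating.
Others bid (3, 2): truth gives 0; bid 11 gives 1 > 0. Violating.
Others bid (11, 2): truth gives 0; bid 12 gives 1 > 0. Violating.
Others bid (2, 2): truth gives 1; no alternative beats it.
Others bid (2, 3): truth gives 1; no alternative beats it.
(Checking all 16 profiles: 4 have a profitable deviation, 12 do not.)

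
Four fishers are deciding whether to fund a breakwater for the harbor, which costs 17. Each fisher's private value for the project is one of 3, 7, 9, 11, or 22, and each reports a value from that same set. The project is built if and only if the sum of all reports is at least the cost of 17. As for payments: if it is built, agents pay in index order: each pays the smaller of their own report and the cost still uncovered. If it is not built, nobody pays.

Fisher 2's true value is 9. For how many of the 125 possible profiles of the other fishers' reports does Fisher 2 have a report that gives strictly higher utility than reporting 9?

99

Others report (3, 3, 7): truth gives 0; report 7 gives 2 > 0. Violating.
Others report (3, 3, 9): truth gives 0; report 3 gives 6 > 0. Violating.
Others report (3, 3, 11): truth gives 0; report 3 gives 6 > 0. Violating.
Others report (3, 3, 22): truth gives 0; report 3 gives 6 > 0. Violating.
Others report (3, 3, 3): truth gives 0; no alternative beats it.
Others report (22, 3, 3): truth gives 9; no alternative beats it.
(Checking all 125 profiles: 99 have a profitable deviation, 26 do not.)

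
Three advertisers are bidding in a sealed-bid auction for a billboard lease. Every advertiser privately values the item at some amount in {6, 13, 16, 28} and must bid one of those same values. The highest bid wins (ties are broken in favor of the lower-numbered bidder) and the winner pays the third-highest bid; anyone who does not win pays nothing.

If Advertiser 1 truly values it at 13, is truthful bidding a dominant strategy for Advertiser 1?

No

Consider the case where Advertiser 2 bids 6 and Advertiser 3 bids 16.
Truthful bid 13: loses, pays 0, utility 0.
Bid 16 instead: wins, pays 6, utility 13 - 6 = 7.
Since 7 > 0, bidding 16 is strictly better here, so truthful bidding is not dominant.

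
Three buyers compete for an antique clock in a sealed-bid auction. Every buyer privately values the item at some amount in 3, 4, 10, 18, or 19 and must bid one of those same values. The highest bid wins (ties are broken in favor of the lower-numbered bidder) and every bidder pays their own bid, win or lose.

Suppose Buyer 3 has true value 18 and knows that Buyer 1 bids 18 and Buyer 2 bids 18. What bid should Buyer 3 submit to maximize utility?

Bid 3: loses but pays 3, utility -3.
Bid 4: loses but pays 4, utility -4.
Bid 10: loses but pays 10, utility -10.
Bid 18: loses but pays 18, utility -18.
Bid 19: wins, pays 19, utility 18 - 19 = -1.
The best choice is 19 with utility -1.

19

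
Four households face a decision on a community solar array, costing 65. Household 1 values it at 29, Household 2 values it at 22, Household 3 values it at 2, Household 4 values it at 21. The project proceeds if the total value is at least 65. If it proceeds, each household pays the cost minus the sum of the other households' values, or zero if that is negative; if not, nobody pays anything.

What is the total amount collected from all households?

Total value 74 ≥ cost 65, so it is built.
Household 1: others sum to 45; max(0, 65 - 45) = 20.
Household 2: others sum to 52; max(0, 65 - 52) = 13.
Household 3: others sum to 72; max(0, 65 - 72) = 0.
Household 4: others sum to 53; max(0, 65 - 53) = 12.
Total collected = 20 + 13 + 0 + 12 = 45.

45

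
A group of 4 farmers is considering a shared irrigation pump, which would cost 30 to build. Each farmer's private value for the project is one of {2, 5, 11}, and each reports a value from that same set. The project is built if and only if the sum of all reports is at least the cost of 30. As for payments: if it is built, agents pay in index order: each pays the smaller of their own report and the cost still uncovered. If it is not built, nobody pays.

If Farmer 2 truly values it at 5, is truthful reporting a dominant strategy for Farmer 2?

Consider the case where Farmer 1 reports 11, Farmer 3 reports 11 and Farmer 4 reports 11.
Truthful report 5: project built, pays 5, utility 5 - 5 = 0.
Report 2 instead: project built, pays 2, utility 5 - 2 = 3.
Since 3 > 0, reporting 2 is strictly better here, so truthful reporting is not dominant.

No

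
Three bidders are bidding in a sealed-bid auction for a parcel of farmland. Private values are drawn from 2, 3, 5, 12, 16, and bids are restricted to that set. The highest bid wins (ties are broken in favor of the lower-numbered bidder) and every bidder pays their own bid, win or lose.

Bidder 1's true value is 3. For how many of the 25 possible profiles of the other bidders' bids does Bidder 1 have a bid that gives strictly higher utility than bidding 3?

22

Others bid (2, 2): truth gives 0; bid 2 gives 1 > 0. Violating.
Others bid (2, 5): truth gives -3; bid 2 gives -2 > -3. Violating.
Others bid (2, 12): truth gives -3; bid 2 gives -2 > -3. Violating.
Others bid (2, 16): truth gives -3; bid 2 gives -2 > -3. Violating.
Others bid (2, 3): truth gives 0; no alternative beats it.
Others bid (3, 2): truth gives 0; no alternative beats it.
(Checking all 25 profiles: 22 have a profitable deviation, 3 do not.)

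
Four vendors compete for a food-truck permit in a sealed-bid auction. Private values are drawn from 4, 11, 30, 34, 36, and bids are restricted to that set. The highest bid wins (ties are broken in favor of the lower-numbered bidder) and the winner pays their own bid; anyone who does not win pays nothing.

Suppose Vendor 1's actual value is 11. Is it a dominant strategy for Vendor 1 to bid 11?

Consider the case where Vendor 2 bids 4, Vendor 3 bids 4 and Vendor 4 bids 4.
Truthful bid 11: wins, pays 11, utility 11 - 11 = 0.
Bid 4 instead: wins, pays 4, utility 11 - 4 = 7.
Since 7 > 0, bidding 4 is strictly better here, so truthful bidding is not dominant.

No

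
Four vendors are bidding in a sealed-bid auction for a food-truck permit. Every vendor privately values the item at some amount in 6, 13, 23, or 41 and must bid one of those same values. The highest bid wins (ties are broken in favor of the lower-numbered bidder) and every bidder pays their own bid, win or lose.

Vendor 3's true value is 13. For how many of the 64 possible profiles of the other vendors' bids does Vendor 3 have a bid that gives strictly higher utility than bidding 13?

Others bid (6, 6, 23): truth gives -13; bid 6 gives -6 > -13. Violating.
Others bid (6, 6, 41): truth gives -13; bid 6 gives -6 > -13. Violating.
Others bid (6, 13, 6): truth gives -13; bid 6 gives -6 > -13. Violating.
Others bid (6, 13, 13): truth gives -13; bid 6 gives -6 > -13. Violating.
Others bid (6, 6, 6): truth gives 0; no alternative beats it.
Others bid (6, 6, 13): truth gives 0; no alternative beats it.
(Checking all 64 profiles: 62 have a profitable deviation, 2 do not.)

62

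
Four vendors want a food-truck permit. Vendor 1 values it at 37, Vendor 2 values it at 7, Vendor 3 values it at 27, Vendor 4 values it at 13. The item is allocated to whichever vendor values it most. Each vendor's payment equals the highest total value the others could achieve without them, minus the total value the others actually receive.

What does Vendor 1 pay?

27

Vendor 1 has the highest value and receives the item.
Without Vendor 1, the item would go to the next-highest value, 27, so the others could achieve 27.
With Vendor 1 present and winning, the others receive nothing, so their total is 0.
Payment = 27 - 0 = 27.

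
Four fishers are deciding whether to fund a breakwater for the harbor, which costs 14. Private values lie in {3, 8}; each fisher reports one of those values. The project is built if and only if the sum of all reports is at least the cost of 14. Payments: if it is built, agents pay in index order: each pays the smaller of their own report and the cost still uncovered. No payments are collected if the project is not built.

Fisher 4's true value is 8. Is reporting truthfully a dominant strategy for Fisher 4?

Yes

Check each profile of the others' reports and compare truth against every alternative report.
Others report (3, 3, 3): truth gives 3, best alternative gives 0.
Others report (3, 3, 8): truth gives 8, best alternative gives 8.
Others report (3, 8, 3): truth gives 8, best alternative gives 8.
Others report (3, 8, 8): truth gives 8, best alternative gives 8.
Others report (8, 3, 3): truth gives 8, best alternative gives 8.
Others report (8, 3, 8): truth gives 8, best alternative gives 8.
(Remaining 2 profiles checked similarly; truth is weakly best in each.)
In every case the truthful report is at least as good as any alternative, so it is a dominant strategy.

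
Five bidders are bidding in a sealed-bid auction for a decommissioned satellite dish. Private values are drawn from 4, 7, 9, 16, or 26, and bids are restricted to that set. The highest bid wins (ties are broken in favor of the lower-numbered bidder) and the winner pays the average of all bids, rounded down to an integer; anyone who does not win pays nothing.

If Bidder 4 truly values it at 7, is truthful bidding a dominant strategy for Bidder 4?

No

Consider the case where Bidder 1 bids 4, Bidder 2 bids 4, Bidder 3 bids 4 and Bidder 5 bids 9.
Truthful bid 7: loses, pays 0, utility 0.
Bid 9 instead: wins, pays 6, utility 7 - 6 = 1.
Since 1 > 0, bidding 9 is strictly better here, so truthful bidding is not dominant.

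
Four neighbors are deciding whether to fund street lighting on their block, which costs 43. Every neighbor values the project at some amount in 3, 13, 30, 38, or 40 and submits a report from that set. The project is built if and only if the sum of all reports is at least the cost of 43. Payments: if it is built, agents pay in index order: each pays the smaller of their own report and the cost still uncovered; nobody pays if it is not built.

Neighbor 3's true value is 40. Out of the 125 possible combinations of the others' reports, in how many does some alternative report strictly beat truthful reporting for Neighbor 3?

Others report (3, 3, 13): truth gives 3; report 30 gives 10 > 3. Violating.
Others report (3, 3, 30): truth gives 3; report 13 gives 27 > 3. Violating.
Others report (3, 3, 38): truth gives 3; report 3 gives 37 > 3. Violating.
Others report (3, 3, 40): truth gives 3; report 3 gives 37 > 3. Violating.
Others report (3, 3, 3): truth gives 3; no alternative beats it.
Others report (3, 13, 3): truth gives 13; no alternative beats it.
(Checking all 125 profiles: 22 have a profitable deviation, 103 do not.)

22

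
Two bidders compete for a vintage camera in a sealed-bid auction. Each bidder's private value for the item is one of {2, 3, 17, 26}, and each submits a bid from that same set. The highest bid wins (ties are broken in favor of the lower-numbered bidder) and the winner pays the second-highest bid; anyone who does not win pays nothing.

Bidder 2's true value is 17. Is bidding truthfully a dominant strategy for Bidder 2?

Yes

Check each profile of the others' bids and compare truth against every alternative bid.
Others bid (2): truth gives 15, best alternative gives 15.
Others bid (3): truth gives 14, best alternative gives 14.
Others bid (17): truth gives 0, best alternative gives 0.
Others bid (26): truth gives 0, best alternative gives 0.
In every case the truthful bid is at least as good as any alternative, so it is a dominant strategy.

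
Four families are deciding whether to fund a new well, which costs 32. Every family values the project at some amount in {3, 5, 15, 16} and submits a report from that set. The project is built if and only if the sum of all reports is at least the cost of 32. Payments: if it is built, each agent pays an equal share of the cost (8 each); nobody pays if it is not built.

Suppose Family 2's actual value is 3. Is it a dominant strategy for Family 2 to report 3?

Check each profile of the others' reports and compare truth against every alternative report.
Others report (3, 15, 15): truth gives -5, best alternative gives -5.
Others report (3, 15, 16): truth gives -5, best alternative gives -5.
Others report (3, 16, 15): truth gives -5, best alternative gives -5.
Others report (3, 16, 16): truth gives -5, best alternative gives -5.
Others report (5, 15, 15): truth gives -5, best alternative gives -5.
Others report (5, 15, 16): truth gives -5, best alternative gives -5.
(Remaining 58 profiles checked similarly; truth is weakly best in each.)
In every case the truthful report is at least as good as any alternative, so it is a dominant strategy.

Yes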